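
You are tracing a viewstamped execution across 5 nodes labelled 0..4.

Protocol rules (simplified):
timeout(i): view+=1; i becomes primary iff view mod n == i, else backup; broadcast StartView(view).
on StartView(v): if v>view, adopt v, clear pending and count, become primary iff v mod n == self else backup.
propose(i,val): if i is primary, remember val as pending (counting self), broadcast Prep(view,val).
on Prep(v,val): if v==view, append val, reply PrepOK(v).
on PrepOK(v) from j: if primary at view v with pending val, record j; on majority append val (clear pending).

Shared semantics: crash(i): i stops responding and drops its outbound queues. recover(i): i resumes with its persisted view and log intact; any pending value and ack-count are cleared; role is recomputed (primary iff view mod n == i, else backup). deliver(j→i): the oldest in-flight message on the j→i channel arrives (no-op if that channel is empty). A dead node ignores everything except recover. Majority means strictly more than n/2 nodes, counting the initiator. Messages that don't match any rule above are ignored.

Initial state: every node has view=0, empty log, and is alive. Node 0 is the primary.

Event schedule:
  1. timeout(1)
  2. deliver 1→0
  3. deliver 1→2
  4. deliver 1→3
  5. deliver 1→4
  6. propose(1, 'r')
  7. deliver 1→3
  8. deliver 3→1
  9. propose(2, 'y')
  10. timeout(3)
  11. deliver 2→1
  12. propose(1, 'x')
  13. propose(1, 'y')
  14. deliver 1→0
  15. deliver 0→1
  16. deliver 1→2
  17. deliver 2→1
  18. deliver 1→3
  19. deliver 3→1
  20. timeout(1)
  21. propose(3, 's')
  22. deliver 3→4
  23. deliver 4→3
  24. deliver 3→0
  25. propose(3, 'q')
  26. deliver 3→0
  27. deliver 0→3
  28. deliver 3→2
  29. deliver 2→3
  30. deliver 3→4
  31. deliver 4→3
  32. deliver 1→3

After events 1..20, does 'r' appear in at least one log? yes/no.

yes

[1] timeout(1) → N1(prim v1 [-])
[2] deliver 1→0 → N0(back v1 [-])
[3] deliver 1→2 → N2(back v1 [-])
[4] deliver 1→3 → N3(back v1 [-])
[5] deliver 1→4 → N4(back v1 [-])
[6] propose(1,'r') → ∅
[7] deliver 1→3 → N3(back v1 [r])
[8] deliver 3→1 → ∅
[9] propose(2,'y') → ∅
[10] timeout(3) → N3(back v2 [r])
[11] deliver 2→1 → ∅
[12] propose(1,'x') → ∅
[13] propose(1,'y') → ∅
[14] deliver 1→0 → N0(back v1 [r])
[15] deliver 0→1 → ∅
[16] deliver 1→2 → N2(back v1 [r])
[17] deliver 2→1 → N1(prim v1 [y])
[18] deliver 1→3 → ∅
[19] deliver 3→1 → N1(back v2 [y])
[20] timeout(1) → N1(back v3 [y])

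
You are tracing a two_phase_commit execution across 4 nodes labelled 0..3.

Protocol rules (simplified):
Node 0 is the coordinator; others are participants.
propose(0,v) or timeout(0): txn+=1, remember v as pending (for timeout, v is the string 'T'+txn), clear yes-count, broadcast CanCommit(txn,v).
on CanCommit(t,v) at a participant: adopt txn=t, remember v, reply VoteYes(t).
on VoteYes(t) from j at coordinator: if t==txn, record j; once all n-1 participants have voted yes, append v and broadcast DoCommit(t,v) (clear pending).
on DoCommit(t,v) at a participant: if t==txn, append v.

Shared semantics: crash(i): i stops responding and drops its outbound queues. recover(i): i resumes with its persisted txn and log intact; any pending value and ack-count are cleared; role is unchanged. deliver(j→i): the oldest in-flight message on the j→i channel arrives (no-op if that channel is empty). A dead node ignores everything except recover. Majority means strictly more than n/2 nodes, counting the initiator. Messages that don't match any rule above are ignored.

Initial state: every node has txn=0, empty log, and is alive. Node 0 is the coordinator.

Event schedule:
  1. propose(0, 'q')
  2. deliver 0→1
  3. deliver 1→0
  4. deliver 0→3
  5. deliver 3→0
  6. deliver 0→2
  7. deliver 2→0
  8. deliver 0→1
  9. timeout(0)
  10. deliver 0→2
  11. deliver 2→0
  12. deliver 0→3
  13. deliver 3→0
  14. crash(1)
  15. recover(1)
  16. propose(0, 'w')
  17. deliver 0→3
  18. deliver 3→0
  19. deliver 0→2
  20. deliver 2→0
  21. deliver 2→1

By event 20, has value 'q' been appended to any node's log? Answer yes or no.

yes

[1] propose(0,'q') → N0(coor t1 [-])
[2] deliver 0→1 → N1(part t1 [-])
[3] deliver 1→0 → ∅
[4] deliver 0→3 → N3(part t1 [-])
[5] deliver 3→0 → ∅
[6] deliver 0→2 → N2(part t1 [-])
[7] deliver 2→0 → N0(coor t1 [q])
[8] deliver 0→1 → N1(part t1 [q])
[9] timeout(0) → N0(coor t2 [q])
[10] deliver 0→2 → N2(part t1 [q])
[11] deliver 2→0 → ∅
[12] deliver 0→3 → N3(part t1 [q])
[13] deliver 3→0 → ∅
[14] crash(1) → N1(✗part t1 [q])
[15] recover(1) → N1(part t1 [q])
[16] propose(0,'w') → N0(coor t3 [q])
[17] deliver 0→3 → N3(part t2 [q])
[18] deliver 3→0 → ∅
[19] deliver 0→2 → N2(part t2 [q])
[20] deliver 2→0 → ∅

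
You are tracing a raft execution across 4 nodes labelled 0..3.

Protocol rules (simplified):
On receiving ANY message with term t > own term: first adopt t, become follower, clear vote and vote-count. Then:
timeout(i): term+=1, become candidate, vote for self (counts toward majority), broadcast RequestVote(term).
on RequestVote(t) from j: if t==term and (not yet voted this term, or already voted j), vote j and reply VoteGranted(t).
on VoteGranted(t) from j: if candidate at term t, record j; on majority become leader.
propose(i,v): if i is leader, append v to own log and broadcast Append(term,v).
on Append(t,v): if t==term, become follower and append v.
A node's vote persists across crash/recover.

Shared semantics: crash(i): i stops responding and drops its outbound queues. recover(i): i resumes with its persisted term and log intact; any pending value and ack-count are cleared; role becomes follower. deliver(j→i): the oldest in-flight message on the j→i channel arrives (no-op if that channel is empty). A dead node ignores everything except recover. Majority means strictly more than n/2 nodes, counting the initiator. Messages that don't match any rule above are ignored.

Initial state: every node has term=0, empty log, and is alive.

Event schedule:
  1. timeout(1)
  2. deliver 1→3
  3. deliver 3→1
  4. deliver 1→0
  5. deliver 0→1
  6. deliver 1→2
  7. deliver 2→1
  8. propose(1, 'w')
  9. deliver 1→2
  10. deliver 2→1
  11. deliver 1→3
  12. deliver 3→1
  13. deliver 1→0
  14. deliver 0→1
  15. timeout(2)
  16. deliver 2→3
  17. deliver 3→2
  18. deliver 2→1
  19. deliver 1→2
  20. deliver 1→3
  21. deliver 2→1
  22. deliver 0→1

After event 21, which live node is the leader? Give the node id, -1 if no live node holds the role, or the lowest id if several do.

1. timeout(1):  <1:cand t1 ->
2. deliver 1→3:  <3:foll t1 ->
3. deliver 3→1:  nop
4. deliver 1→0:  <0:foll t1 ->
5. deliver 0→1:  <1:lead t1 ->
6. deliver 1→2:  <2:foll t1 ->
7. deliver 2→1:  nop
8. propose(1,'w'):  <1:lead t1 w>
9. deliver 1→2:  <2:foll t1 w>
10. deliver 2→1:  nop
11. deliver 1→3:  <3:foll t1 w>
12. deliver 3→1:  nop
13. deliver 1→0:  <0:foll t1 w>
14. deliver 0→1:  nop
15. timeout(2):  <2:cand t2 w>
16. deliver 2→3:  <3:foll t2 w>
17. deliver 3→2:  nop
18. deliver 2→1:  <1:foll t2 w>
19. deliver 1→2:  <2:lead t2 w>
20. deliver 1→3:  nop
21. deliver 2→1:  nop

2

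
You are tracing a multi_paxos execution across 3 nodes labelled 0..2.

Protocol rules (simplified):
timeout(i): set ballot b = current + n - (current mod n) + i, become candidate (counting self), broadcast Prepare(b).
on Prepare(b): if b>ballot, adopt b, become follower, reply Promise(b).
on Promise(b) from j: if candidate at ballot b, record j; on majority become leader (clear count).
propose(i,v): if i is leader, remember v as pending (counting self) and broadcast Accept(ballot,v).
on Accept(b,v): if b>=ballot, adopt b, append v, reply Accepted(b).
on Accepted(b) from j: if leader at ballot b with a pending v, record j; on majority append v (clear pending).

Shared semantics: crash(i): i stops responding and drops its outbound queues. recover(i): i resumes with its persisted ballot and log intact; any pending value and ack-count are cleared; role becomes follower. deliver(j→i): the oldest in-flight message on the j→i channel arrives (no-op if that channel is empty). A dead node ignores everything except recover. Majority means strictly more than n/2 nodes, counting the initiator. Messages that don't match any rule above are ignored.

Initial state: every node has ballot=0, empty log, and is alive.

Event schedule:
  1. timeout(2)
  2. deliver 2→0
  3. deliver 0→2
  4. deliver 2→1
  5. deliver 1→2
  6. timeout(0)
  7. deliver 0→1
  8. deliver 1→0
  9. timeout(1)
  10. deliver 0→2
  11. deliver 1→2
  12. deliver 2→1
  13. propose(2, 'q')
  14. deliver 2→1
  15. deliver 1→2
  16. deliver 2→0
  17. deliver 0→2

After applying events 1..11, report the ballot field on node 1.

e1 timeout(2): 2[cand,b=5,-]
e2 deliver 2→0: 0[foll,b=5,-]
e3 deliver 0→2: 2[lead,b=5,-]
e4 deliver 2→1: 1[foll,b=5,-]
e5 deliver 1→2: ·
e6 timeout(0): 0[cand,b=6,-]
e7 deliver 0→1: 1[foll,b=6,-]
e8 deliver 1→0: 0[lead,b=6,-]
e9 timeout(1): 1[cand,b=10,-]
e10 deliver 0→2: 2[foll,b=6,-]
e11 deliver 1→2: 2[foll,b=10,-]

10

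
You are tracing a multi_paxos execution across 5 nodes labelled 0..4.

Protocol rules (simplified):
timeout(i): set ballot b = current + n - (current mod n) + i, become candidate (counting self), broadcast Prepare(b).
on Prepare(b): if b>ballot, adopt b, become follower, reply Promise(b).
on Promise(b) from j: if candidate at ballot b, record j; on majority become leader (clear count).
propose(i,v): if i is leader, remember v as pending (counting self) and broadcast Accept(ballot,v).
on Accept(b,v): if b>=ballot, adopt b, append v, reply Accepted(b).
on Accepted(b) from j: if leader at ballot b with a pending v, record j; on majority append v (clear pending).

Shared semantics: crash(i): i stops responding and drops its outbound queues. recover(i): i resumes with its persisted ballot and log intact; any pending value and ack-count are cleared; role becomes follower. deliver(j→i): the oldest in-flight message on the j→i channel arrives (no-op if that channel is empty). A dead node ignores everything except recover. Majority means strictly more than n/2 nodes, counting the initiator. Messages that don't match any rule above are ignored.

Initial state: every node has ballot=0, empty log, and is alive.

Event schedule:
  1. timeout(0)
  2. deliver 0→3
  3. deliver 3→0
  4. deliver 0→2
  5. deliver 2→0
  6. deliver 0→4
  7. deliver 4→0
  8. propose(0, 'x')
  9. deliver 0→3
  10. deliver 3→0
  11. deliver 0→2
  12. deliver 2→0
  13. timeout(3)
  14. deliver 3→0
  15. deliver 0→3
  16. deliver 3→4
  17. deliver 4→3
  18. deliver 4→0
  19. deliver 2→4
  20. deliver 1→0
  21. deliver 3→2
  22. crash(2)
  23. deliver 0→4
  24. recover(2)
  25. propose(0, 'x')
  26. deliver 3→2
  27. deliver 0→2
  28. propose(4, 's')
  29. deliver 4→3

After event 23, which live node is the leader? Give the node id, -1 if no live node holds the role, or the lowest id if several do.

3

step 1 timeout(0): 0={cand,b=5,log=-}
step 2 deliver 0→3: 3={foll,b=5,log=-}
step 3 deliver 3→0: —
step 4 deliver 0→2: 2={foll,b=5,log=-}
step 5 deliver 2→0: 0={lead,b=5,log=-}
step 6 deliver 0→4: 4={foll,b=5,log=-}
step 7 deliver 4→0: —
step 8 propose(0,'x'): —
step 9 deliver 0→3: 3={foll,b=5,log=x}
step 10 deliver 3→0: —
step 11 deliver 0→2: 2={foll,b=5,log=x}
step 12 deliver 2→0: 0={lead,b=5,log=x}
step 13 timeout(3): 3={cand,b=13,log=x}
step 14 deliver 3→0: 0={foll,b=13,log=x}
step 15 deliver 0→3: —
step 16 deliver 3→4: 4={foll,b=13,log=-}
step 17 deliver 4→3: 3={lead,b=13,log=x}
step 18 deliver 4→0: —
step 19 deliver 2→4: —
step 20 deliver 1→0: —
step 21 deliver 3→2: 2={foll,b=13,log=x}
step 22 crash(2): 2={✗foll,b=13,log=x}
step 23 deliver 0→4: —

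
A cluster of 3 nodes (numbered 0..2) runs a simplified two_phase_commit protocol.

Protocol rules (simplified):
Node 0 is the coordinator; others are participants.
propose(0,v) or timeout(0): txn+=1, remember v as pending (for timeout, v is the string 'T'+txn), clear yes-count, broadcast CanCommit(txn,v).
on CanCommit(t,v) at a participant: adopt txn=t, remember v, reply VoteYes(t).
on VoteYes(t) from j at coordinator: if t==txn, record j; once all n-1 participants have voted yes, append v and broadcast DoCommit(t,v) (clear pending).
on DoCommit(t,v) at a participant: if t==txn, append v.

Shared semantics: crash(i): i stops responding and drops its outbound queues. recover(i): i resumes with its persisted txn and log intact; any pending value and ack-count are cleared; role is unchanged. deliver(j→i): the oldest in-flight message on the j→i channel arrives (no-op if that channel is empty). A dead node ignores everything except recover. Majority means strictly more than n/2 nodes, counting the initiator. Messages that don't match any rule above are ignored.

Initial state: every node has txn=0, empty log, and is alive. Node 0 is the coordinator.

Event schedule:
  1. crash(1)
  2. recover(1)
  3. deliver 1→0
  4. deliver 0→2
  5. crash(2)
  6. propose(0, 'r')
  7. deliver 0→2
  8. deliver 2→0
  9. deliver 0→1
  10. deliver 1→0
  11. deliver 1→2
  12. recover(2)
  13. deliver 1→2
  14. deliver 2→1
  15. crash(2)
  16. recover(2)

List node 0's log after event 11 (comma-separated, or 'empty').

step 1 crash(1): 1={✗part,t=0,log=-}
step 2 recover(1): 1={part,t=0,log=-}
step 3 deliver 1→0: —
step 4 deliver 0→2: —
step 5 crash(2): 2={✗part,t=0,log=-}
step 6 propose(0,'r'): 0={coor,t=1,log=-}
step 7 deliver 0→2: —
step 8 deliver 2→0: —
step 9 deliver 0→1: 1={part,t=1,log=-}
step 10 deliver 1→0: —
step 11 deliver 1→2: —

empty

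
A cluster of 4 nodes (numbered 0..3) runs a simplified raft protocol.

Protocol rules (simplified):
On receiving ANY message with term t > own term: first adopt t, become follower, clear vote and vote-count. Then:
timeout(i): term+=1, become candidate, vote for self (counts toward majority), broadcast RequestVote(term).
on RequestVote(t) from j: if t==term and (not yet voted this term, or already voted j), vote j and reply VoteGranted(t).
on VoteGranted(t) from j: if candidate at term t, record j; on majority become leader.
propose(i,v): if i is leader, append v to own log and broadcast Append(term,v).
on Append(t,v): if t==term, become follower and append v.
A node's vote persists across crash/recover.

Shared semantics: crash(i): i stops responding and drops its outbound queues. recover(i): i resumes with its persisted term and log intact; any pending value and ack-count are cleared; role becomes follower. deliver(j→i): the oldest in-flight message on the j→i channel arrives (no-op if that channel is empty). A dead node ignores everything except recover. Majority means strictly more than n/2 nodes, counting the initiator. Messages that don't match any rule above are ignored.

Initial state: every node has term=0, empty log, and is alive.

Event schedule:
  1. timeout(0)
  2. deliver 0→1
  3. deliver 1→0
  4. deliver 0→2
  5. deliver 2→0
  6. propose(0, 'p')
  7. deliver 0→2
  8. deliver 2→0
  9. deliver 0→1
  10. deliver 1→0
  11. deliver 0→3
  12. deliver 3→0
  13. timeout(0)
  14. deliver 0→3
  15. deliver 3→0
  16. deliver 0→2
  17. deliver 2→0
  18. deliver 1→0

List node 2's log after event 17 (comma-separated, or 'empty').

p

1. timeout(0):  <0:cand t1 ->
2. deliver 0→1:  <1:foll t1 ->
3. deliver 1→0:  nop
4. deliver 0→2:  <2:foll t1 ->
5. deliver 2→0:  <0:lead t1 ->
6. propose(0,'p'):  <0:lead t1 p>
7. deliver 0→2:  <2:foll t1 p>
8. deliver 2→0:  nop
9. deliver 0→1:  <1:foll t1 p>
10. deliver 1→0:  nop
11. deliver 0→3:  <3:foll t1 ->
12. deliver 3→0:  nop
13. timeout(0):  <0:cand t2 p>
14. deliver 0→3:  <3:foll t1 p>
15. deliver 3→0:  nop
16. deliver 0→2:  <2:foll t2 p>
17. deliver 2→0:  nop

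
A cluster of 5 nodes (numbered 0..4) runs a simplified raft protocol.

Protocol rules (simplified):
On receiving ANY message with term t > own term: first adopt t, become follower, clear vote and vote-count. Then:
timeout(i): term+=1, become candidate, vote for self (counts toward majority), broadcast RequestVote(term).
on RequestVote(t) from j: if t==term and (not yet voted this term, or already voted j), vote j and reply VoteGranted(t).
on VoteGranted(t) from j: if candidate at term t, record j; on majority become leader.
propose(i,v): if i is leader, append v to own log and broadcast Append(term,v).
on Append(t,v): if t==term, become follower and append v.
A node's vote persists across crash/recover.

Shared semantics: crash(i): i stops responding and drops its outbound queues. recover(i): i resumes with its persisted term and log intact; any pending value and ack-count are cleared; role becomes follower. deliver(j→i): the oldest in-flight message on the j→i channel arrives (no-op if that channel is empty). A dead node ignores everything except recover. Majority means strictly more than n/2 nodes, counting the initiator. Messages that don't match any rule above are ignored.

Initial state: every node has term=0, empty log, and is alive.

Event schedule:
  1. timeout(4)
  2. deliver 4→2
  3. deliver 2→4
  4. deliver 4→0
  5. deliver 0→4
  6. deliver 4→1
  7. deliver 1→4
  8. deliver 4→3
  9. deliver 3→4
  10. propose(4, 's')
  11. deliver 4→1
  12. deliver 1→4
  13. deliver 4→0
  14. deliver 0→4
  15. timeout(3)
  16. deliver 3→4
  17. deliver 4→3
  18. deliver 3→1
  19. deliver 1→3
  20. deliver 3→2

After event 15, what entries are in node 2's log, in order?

step 1 timeout(4): 4={cand,t=1,log=-}
step 2 deliver 4→2: 2={foll,t=1,log=-}
step 3 deliver 2→4: —
step 4 deliver 4→0: 0={foll,t=1,log=-}
step 5 deliver 0→4: 4={lead,t=1,log=-}
step 6 deliver 4→1: 1={foll,t=1,log=-}
step 7 deliver 1→4: —
step 8 deliver 4→3: 3={foll,t=1,log=-}
step 9 deliver 3→4: —
step 10 propose(4,'s'): 4={lead,t=1,log=s}
step 11 deliver 4→1: 1={foll,t=1,log=s}
step 12 deliver 1→4: —
step 13 deliver 4→0: 0={foll,t=1,log=s}
step 14 deliver 0→4: —
step 15 timeout(3): 3={cand,t=2,log=-}

empty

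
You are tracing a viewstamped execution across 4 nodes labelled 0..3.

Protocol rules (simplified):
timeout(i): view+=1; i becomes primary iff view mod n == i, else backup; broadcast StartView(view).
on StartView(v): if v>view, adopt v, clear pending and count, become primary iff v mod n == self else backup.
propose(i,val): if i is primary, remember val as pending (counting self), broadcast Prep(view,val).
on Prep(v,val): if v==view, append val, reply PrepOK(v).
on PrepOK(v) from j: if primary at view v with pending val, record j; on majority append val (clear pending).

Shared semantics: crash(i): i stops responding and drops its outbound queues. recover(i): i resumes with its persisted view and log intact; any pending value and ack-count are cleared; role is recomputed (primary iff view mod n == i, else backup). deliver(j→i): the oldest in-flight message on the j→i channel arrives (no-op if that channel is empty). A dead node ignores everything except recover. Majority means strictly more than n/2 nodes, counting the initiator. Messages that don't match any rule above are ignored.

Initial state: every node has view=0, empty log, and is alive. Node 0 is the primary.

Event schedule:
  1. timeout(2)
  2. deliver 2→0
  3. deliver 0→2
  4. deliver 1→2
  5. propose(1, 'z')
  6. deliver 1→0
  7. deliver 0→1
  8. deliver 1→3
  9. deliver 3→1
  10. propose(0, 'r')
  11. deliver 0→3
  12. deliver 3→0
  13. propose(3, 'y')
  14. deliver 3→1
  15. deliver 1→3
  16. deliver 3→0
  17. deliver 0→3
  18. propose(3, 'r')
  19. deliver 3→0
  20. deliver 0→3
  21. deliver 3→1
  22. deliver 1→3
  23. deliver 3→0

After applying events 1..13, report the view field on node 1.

1. timeout(2):  <2:back v1 ->
2. deliver 2→0:  <0:back v1 ->
3. deliver 0→2:  nop
4. deliver 1→2:  nop
5. propose(1,'z'):  nop
6. deliver 1→0:  nop
7. deliver 0→1:  nop
8. deliver 1→3:  nop
9. deliver 3→1:  nop
10. propose(0,'r'):  nop
11. deliver 0→3:  nop
12. deliver 3→0:  nop
13. propose(3,'y'):  nop

0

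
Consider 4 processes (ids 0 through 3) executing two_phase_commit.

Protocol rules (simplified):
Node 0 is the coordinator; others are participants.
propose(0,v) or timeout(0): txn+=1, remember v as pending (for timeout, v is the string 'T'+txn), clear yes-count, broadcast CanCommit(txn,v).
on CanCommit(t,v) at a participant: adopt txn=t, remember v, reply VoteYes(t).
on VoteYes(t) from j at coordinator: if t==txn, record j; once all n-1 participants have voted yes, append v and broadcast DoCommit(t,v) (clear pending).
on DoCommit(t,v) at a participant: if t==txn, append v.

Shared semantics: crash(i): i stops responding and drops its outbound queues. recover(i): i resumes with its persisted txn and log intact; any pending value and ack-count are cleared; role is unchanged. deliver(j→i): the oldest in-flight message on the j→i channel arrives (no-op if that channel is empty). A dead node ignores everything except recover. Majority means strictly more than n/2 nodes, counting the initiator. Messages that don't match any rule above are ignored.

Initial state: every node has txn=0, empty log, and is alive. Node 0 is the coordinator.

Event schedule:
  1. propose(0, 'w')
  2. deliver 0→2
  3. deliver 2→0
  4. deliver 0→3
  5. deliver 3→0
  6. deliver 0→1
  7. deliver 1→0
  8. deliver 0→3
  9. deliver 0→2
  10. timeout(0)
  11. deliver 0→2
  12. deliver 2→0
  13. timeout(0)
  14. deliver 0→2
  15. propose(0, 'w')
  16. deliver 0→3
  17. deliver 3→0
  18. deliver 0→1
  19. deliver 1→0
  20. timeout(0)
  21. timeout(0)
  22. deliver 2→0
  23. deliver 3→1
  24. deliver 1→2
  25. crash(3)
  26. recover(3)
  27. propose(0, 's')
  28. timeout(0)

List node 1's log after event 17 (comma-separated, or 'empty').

step 1 propose(0,'w'): 0={coor,t=1,log=-}
step 2 deliver 0→2: 2={part,t=1,log=-}
step 3 deliver 2→0: —
step 4 deliver 0→3: 3={part,t=1,log=-}
step 5 deliver 3→0: —
step 6 deliver 0→1: 1={part,t=1,log=-}
step 7 deliver 1→0: 0={coor,t=1,log=w}
step 8 deliver 0→3: 3={part,t=1,log=w}
step 9 deliver 0→2: 2={part,t=1,log=w}
step 10 timeout(0): 0={coor,t=2,log=w}
step 11 deliver 0→2: 2={part,t=2,log=w}
step 12 deliver 2→0: —
step 13 timeout(0): 0={coor,t=3,log=w}
step 14 deliver 0→2: 2={part,t=3,log=w}
step 15 propose(0,'w'): 0={coor,t=4,log=w}
step 16 deliver 0→3: 3={part,t=2,log=w}
step 17 deliver 3→0: —

empty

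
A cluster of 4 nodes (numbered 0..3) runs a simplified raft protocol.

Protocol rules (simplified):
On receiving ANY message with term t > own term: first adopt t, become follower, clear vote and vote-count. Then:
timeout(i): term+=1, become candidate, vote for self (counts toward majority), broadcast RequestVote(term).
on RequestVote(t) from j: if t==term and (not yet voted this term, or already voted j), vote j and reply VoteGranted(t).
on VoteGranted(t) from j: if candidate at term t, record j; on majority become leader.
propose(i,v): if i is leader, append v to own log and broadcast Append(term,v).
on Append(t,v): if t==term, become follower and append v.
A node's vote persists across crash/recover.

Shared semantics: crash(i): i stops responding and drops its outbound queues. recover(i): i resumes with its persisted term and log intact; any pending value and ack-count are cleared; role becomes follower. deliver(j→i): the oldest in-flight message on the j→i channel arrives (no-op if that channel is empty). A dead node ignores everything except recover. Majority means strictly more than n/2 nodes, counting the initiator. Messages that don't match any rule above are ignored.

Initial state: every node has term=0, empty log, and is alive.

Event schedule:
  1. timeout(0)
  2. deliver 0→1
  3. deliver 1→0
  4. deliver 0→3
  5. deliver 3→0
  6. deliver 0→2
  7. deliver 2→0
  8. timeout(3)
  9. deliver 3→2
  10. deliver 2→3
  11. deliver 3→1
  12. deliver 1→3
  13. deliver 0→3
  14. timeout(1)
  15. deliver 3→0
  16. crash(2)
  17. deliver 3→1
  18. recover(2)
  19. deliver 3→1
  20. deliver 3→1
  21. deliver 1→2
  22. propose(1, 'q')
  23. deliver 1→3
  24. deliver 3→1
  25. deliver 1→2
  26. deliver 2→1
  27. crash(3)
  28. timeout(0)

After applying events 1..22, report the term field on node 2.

3

step 1 timeout(0): 0={cand,t=1,log=-}
step 2 deliver 0→1: 1={foll,t=1,log=-}
step 3 deliver 1→0: —
step 4 deliver 0→3: 3={foll,t=1,log=-}
step 5 deliver 3→0: 0={lead,t=1,log=-}
step 6 deliver 0→2: 2={foll,t=1,log=-}
step 7 deliver 2→0: —
step 8 timeout(3): 3={cand,t=2,log=-}
step 9 deliver 3→2: 2={foll,t=2,log=-}
step 10 deliver 2→3: —
step 11 deliver 3→1: 1={foll,t=2,log=-}
step 12 deliver 1→3: 3={lead,t=2,log=-}
step 13 deliver 0→3: —
step 14 timeout(1): 1={cand,t=3,log=-}
step 15 deliver 3→0: 0={foll,t=2,log=-}
step 16 crash(2): 2={✗foll,t=2,log=-}
step 17 deliver 3→1: —
step 18 recover(2): 2={foll,t=2,log=-}
step 19 deliver 3→1: —
step 20 deliver 3→1: —
step 21 deliver 1→2: 2={foll,t=3,log=-}
step 22 propose(1,'q'): —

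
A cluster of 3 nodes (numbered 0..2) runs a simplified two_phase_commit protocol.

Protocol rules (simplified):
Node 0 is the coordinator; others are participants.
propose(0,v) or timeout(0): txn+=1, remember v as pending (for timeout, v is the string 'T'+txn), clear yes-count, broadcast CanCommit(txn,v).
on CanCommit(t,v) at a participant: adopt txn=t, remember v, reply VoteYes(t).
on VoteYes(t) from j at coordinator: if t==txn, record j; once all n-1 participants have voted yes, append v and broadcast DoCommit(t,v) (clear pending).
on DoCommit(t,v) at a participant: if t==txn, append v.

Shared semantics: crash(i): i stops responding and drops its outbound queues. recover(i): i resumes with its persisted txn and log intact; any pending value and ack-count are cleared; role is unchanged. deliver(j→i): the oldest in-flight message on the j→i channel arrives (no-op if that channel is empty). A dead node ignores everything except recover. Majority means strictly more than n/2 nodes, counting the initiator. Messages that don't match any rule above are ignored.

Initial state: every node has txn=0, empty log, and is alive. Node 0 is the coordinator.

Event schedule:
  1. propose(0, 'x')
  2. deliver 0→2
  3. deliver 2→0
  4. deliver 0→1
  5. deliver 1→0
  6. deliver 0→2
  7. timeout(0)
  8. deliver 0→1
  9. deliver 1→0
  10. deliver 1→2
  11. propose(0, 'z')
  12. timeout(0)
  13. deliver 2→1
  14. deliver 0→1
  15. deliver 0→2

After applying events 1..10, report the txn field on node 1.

1. propose(0,'x'):  <0:coor t1 ->
2. deliver 0→2:  <2:part t1 ->
3. deliver 2→0:  nop
4. deliver 0→1:  <1:part t1 ->
5. deliver 1→0:  <0:coor t1 x>
6. deliver 0→2:  <2:part t1 x>
7. timeout(0):  <0:coor t2 x>
8. deliver 0→1:  <1:part t1 x>
9. deliver 1→0:  nop
10. deliver 1→2:  nop

1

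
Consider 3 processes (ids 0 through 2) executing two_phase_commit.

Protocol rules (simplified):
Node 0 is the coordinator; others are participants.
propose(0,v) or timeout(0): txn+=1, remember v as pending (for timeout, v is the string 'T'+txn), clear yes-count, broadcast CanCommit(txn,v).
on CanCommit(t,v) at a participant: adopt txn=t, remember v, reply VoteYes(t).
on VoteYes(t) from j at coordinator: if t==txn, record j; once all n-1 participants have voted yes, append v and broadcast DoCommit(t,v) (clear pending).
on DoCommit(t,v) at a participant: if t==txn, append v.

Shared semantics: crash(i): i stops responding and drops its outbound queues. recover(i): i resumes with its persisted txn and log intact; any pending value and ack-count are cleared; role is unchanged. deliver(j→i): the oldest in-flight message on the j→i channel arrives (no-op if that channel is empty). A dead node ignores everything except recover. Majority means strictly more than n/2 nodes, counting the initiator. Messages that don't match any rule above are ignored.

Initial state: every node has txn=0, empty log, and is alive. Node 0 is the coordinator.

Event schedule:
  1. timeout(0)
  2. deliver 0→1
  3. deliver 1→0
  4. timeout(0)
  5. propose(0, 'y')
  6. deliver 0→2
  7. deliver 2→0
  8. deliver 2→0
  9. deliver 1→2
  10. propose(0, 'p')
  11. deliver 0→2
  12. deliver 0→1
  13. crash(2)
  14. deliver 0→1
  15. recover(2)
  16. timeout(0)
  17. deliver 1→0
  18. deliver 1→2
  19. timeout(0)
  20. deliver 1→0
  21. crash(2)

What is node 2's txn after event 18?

e1 timeout(0): 0[coor,t=1,-]
e2 deliver 0→1: 1[part,t=1,-]
e3 deliver 1→0: ·
e4 timeout(0): 0[coor,t=2,-]
e5 propose(0,'y'): 0[coor,t=3,-]
e6 deliver 0→2: 2[part,t=1,-]
e7 deliver 2→0: ·
e8 deliver 2→0: ·
e9 deliver 1→2: ·
e10 propose(0,'p'): 0[coor,t=4,-]
e11 deliver 0→2: 2[part,t=2,-]
e12 deliver 0→1: 1[part,t=2,-]
e13 crash(2): 2[✗part,t=2,-]
e14 deliver 0→1: 1[part,t=3,-]
e15 recover(2): 2[part,t=2,-]
e16 timeout(0): 0[coor,t=5,-]
e17 deliver 1→0: ·
e18 deliver 1→2: ·

2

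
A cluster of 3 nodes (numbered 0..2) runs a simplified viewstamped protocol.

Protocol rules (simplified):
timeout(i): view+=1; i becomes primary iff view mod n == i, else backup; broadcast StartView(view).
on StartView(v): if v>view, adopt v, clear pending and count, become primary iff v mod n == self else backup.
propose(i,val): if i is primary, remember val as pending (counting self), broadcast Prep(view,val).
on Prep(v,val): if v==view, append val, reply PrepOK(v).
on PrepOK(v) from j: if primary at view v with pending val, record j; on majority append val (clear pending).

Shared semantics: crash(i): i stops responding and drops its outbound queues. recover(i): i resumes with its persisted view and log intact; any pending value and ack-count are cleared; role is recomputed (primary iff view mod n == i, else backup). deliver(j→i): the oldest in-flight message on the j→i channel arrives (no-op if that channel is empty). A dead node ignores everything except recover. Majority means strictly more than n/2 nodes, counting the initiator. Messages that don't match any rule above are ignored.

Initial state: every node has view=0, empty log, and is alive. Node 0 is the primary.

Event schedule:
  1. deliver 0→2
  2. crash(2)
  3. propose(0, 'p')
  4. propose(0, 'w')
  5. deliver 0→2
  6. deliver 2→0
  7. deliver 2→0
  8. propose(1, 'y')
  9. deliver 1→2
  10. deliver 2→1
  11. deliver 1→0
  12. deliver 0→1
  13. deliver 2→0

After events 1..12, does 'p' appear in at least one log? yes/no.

e1 deliver 0→2: ·
e2 crash(2): 2[✗back,v=0,-]
e3 propose(0,'p'): ·
e4 propose(0,'w'): ·
e5 deliver 0→2: ·
e6 deliver 2→0: ·
e7 deliver 2→0: ·
e8 propose(1,'y'): ·
e9 deliver 1→2: ·
e10 deliver 2→1: ·
e11 deliver 1→0: ·
e12 deliver 0→1: 1[back,v=0,p]

yes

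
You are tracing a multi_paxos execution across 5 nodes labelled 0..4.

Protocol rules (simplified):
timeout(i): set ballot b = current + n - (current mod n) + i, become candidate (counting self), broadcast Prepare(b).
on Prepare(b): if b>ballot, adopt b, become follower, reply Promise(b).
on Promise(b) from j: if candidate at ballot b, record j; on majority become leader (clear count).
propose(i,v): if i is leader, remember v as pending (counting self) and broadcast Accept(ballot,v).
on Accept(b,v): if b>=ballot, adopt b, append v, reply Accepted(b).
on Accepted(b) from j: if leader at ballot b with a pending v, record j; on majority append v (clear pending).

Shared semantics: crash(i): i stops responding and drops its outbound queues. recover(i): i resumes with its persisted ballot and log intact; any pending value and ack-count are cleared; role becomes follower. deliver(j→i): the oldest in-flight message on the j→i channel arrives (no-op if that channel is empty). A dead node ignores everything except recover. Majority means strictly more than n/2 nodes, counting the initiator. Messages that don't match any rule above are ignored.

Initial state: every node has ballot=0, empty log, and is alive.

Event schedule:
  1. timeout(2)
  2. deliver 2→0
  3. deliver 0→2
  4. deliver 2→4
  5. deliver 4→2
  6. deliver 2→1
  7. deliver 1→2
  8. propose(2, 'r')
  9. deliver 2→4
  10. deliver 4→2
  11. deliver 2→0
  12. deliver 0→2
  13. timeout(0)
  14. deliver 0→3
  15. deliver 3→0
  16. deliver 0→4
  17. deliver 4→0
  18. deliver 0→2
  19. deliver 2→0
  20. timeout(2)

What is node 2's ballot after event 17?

1. timeout(2):  <2:cand b7 ->
2. deliver 2→0:  <0:foll b7 ->
3. deliver 0→2:  nop
4. deliver 2→4:  <4:foll b7 ->
5. deliver 4→2:  <2:lead b7 ->
6. deliver 2→1:  <1:foll b7 ->
7. deliver 1→2:  nop
8. propose(2,'r'):  nop
9. deliver 2→4:  <4:foll b7 r>
10. deliver 4→2:  nop
11. deliver 2→0:  <0:foll b7 r>
12. deliver 0→2:  <2:lead b7 r>
13. timeout(0):  <0:cand b10 r>
14. deliver 0→3:  <3:foll b10 ->
15. deliver 3→0:  nop
16. deliver 0→4:  <4:foll b10 r>
17. deliver 4→0:  <0:lead b10 r>

7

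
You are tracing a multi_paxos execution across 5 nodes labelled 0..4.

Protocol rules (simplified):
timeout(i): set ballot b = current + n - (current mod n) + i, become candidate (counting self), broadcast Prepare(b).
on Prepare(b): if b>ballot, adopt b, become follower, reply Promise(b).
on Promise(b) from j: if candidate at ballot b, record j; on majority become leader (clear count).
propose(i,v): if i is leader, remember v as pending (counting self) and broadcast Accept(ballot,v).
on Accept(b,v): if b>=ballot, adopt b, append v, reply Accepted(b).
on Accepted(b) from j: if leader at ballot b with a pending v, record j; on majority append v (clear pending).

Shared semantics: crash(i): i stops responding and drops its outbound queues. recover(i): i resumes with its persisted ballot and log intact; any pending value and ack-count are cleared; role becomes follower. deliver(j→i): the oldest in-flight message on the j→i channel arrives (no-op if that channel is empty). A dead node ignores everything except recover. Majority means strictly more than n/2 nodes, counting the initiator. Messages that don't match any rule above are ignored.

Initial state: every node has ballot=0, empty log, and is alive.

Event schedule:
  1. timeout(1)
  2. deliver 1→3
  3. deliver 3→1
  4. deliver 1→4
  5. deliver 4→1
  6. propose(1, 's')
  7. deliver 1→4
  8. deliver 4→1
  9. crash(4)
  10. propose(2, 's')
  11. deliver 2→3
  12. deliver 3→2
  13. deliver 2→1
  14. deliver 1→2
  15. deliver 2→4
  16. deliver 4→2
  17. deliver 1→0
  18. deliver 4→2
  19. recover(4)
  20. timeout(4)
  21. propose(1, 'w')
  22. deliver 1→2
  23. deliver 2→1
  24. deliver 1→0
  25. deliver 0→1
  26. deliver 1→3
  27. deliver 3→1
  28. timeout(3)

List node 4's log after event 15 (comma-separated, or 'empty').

s

[1] timeout(1) → N1(cand b6 [-])
[2] deliver 1→3 → N3(foll b6 [-])
[3] deliver 3→1 → ∅
[4] deliver 1→4 → N4(foll b6 [-])
[5] deliver 4→1 → N1(lead b6 [-])
[6] propose(1,'s') → ∅
[7] deliver 1→4 → N4(foll b6 [s])
[8] deliver 4→1 → ∅
[9] crash(4) → N4(✗foll b6 [s])
[10] propose(2,'s') → ∅
[11] deliver 2→3 → ∅
[12] deliver 3→2 → ∅
[13] deliver 2→1 → ∅
[14] deliver 1→2 → N2(foll b6 [-])
[15] deliver 2→4 → ∅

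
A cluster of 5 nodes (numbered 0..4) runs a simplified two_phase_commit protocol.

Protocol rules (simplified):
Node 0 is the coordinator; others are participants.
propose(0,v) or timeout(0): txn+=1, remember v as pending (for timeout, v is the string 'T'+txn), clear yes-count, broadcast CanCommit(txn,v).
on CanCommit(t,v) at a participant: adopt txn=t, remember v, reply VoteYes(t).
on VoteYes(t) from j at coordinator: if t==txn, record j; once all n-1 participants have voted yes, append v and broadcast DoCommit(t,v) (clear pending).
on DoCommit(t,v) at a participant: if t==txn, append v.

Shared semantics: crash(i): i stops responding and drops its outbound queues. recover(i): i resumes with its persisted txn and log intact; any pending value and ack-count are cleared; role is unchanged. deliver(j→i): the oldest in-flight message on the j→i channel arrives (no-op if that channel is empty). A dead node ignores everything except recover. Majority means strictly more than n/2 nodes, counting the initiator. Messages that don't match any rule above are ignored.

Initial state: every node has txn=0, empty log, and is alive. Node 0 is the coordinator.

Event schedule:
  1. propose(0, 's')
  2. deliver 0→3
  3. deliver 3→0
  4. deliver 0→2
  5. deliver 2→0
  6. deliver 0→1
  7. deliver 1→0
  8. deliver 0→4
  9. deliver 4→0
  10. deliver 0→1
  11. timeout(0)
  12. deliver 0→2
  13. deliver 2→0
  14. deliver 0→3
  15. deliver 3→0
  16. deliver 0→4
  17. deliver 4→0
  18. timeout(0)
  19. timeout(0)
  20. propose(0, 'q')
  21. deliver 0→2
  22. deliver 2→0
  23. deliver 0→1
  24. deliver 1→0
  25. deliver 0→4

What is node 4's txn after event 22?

e1 propose(0,'s'): 0[coor,t=1,-]
e2 deliver 0→3: 3[part,t=1,-]
e3 deliver 3→0: ·
e4 deliver 0→2: 2[part,t=1,-]
e5 deliver 2→0: ·
e6 deliver 0→1: 1[part,t=1,-]
e7 deliver 1→0: ·
e8 deliver 0→4: 4[part,t=1,-]
e9 deliver 4→0: 0[coor,t=1,s]
e10 deliver 0→1: 1[part,t=1,s]
e11 timeout(0): 0[coor,t=2,s]
e12 deliver 0→2: 2[part,t=1,s]
e13 deliver 2→0: ·
e14 deliver 0→3: 3[part,t=1,s]
e15 deliver 3→0: ·
e16 deliver 0→4: 4[part,t=1,s]
e17 deliver 4→0: ·
e18 timeout(0): 0[coor,t=3,s]
e19 timeout(0): 0[coor,t=4,s]
e20 propose(0,'q'): 0[coor,t=5,s]
e21 deliver 0→2: 2[part,t=2,s]
e22 deliver 2→0: ·

1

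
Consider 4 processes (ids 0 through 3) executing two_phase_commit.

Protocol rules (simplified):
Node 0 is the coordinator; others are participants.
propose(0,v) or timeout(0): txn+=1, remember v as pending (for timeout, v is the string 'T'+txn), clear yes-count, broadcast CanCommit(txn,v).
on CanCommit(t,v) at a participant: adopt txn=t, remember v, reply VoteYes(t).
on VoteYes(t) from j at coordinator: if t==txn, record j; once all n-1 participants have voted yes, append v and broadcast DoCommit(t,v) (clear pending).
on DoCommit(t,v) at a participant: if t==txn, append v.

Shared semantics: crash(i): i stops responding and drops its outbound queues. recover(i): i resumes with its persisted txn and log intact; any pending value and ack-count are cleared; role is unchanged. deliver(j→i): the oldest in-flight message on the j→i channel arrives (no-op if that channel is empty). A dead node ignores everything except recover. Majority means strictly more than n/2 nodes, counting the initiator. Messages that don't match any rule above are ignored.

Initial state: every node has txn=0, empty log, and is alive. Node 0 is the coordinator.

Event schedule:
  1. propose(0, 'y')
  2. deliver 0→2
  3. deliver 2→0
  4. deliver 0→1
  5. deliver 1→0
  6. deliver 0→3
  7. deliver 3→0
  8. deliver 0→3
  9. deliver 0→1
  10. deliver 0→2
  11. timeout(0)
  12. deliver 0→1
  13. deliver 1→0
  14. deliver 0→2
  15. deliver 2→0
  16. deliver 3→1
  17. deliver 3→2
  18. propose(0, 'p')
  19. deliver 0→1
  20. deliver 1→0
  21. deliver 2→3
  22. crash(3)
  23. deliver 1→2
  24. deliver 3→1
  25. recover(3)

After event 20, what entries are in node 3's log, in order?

after 1 — propose(0,'y'): n0:coor/t1/[-]
after 2 — deliver 0→2: n2:part/t1/[-]
after 3 — deliver 2→0: ·
after 4 — deliver 0→1: n1:part/t1/[-]
after 5 — deliver 1→0: ·
after 6 — deliver 0→3: n3:part/t1/[-]
after 7 — deliver 3→0: n0:coor/t1/[y]
after 8 — deliver 0→3: n3:part/t1/[y]
after 9 — deliver 0→1: n1:part/t1/[y]
after 10 — deliver 0→2: n2:part/t1/[y]
after 11 — timeout(0): n0:coor/t2/[y]
after 12 — deliver 0→1: n1:part/t2/[y]
after 13 — deliver 1→0: ·
after 14 — deliver 0→2: n2:part/t2/[y]
after 15 — deliver 2→0: ·
after 16 — deliver 3→1: ·
after 17 — deliver 3→2: ·
after 18 — propose(0,'p'): n0:coor/t3/[y]
after 19 — deliver 0→1: n1:part/t3/[y]
after 20 — deliver 1→0: ·

y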